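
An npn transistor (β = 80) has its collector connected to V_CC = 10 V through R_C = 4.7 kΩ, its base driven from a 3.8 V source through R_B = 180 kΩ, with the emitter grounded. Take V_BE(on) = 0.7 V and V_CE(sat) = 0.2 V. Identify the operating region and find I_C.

Assume active. Base-emitter loop: I_B = (V_BB − V_BE)/R_B = (3.8 − 0.7)/180 = 0.0172 mA.
I_C = β·I_B = 80×0.0172 = 1.38 mA.
V_CE = V_CC − I_C·R_C = 10 − 1.38×4.7 = 3.52 V > V_CE(sat), so the active-region assumption holds.

active; I_C ≈ 1.4 mA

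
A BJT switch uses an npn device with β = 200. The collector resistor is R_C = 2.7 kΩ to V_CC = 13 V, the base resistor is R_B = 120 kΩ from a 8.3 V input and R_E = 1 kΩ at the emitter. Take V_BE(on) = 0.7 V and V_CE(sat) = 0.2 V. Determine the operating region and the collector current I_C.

Assume active: I_B = (8.3 − 0.7)/(120 + 201×1) = 0.0237 mA, I_C = β·I_B = 4.74 mA.
Then V_CE = 13 − 4.74×2.7 − 4.76×1 = -4.54 V < 0.2 V — the active assumption fails.
Re-solve with V_CE = 0.2 V. KCL at the emitter: V_E/R_E = (V_BB−0.7−V_E)/R_B + (V_CC−0.2−V_E)/R_C, giving V_E = 3.48 V.
I_C = (V_CC − 0.2 − V_E)/R_C = (12.8 − 3.48)/2.7 = 3.45 mA.
Check: I_B = (7.6 − 3.48)/120 = 0.0343 mA, and β·I_B = 6.86 mA > I_C, confirming saturation.

saturation; I_C ≈ 3.5 mA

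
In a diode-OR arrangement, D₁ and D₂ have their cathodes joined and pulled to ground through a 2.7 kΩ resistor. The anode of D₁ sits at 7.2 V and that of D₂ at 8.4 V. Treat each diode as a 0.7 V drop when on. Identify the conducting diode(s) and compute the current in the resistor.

Assume both conduct. Then node N would need to be at both 7.2−0.7 = 6.5 V and 8.4−0.7 = 7.7 V, which is impossible.
Assume only D₂ conducts: V_N = 8.4 − 0.7 = 7.7 V, so I_R = 7.7/2.7 = 2.85 mA.
Check D₁: its anode-to-cathode voltage is 7.2 − 7.7 = -0.5 V < 0.7 V, so it is off. The assumption is consistent.

Only D₂ conducts; I_R ≈ 2.9 mA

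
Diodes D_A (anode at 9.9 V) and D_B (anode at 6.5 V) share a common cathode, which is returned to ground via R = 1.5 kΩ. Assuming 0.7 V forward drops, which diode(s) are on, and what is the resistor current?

Only D_A conducts; I_R ≈ 6.1 mA

Assume both conduct. Then node N would need to be at both 9.9−0.7 = 9.2 V and 6.5−0.7 = 5.8 V, which is impossible.
Assume only D_A conducts: V_N = 9.9 − 0.7 = 9.2 V, so I_R = 9.2/1.5 = 6.13 mA.
Check D_B: its anode-to-cathode voltage is 6.5 − 9.2 = -2.7 V < 0.7 V, so it is off. The assumption is consistent.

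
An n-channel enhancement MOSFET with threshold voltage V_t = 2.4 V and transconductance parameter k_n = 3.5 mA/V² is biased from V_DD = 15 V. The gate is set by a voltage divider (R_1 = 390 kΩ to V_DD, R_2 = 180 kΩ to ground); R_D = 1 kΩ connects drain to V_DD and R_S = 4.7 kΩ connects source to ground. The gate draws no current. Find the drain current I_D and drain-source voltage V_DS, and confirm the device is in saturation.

V_G = V_DD·R_2/(R_1+R_2) = 15×180/570 = 4.74 V.
Assume saturation: I_D = (k_n/2)(V_GS − V_t)² with V_GS = V_G − I_D·R_S = 4.74 − 4.7·I_D.
Substituting gives 38.7·I_D² − 39.4·I_D + 9.56 = 0, with roots I_D = 0.396 or 0.624 mA.
The root I_D = 0.624 mA gives V_GS = 1.8 V ≤ V_t, so take I_D = 0.396 mA.
Then V_GS = 2.88 V and V_DS = V_DD − I_D(R_D+R_S) = 15 − 0.396×5.7 = 12.7 V.
Saturation requires V_DS ≥ V_GS − V_t = 0.476 V; 12.7 ≥ 0.476 ✓.

I_D ≈ 0.4 mA, V_DS ≈ 13 V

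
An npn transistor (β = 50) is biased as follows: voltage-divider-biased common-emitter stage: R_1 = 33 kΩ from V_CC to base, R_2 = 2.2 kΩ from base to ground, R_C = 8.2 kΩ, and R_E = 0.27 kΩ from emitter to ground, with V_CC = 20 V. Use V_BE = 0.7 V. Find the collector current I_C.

I_C ≈ 1.7 mA

Thevenize the base divider: V_Th = V_CC·R_2/(R_1+R_2) = 20×2.2/35.2 = 1.25 V, R_Th = R_1‖R_2 = 2.06 kΩ.
Base-emitter loop: V_Th = I_B·R_Th + V_BE + (β+1)I_B·R_E, so I_B = (1.25 − 0.7) / (2.06 + 51×0.27) = 0.0347 mA.
I_C = β·I_B = 50×0.0347 = 1.74 mA, and I_E = (β+1)I_B = 1.77 mA.
V_CE = V_CC − I_C·R_C − I_E·R_E = 20 − 1.74×8.2 − 1.77×0.27 = 5.28 V.
V_CE = 5.28 V > 0.2 V confirms active-region operation.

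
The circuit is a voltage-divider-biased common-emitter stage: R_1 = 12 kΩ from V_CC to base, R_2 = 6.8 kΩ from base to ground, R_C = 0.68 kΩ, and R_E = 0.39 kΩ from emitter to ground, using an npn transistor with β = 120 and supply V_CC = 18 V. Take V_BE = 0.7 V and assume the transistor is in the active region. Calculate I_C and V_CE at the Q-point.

I_C ≈ 14 mA, V_CE ≈ 3.5 V

Thevenize the base divider: V_Th = V_CC·R_2/(R_1+R_2) = 18×6.8/18.8 = 6.51 V, R_Th = R_1‖R_2 = 4.34 kΩ.
Base-emitter loop: V_Th = I_B·R_Th + V_BE + (β+1)I_B·R_E, so I_B = (6.51 − 0.7) / (4.34 + 121×0.39) = 0.113 mA.
I_C = β·I_B = 120×0.113 = 13.5 mA, and I_E = (β+1)I_B = 13.6 mA.
V_CE = V_CC − I_C·R_C − I_E·R_E = 18 − 13.5×0.68 − 13.6×0.39 = 3.48 V.
V_CE = 3.48 V > 0.2 V confirms active-region operation.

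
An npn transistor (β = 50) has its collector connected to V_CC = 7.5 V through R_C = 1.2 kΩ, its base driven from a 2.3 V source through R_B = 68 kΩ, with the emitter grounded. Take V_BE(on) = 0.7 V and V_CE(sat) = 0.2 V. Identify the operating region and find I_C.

Assume active. Base-emitter loop: I_B = (V_BB − V_BE)/R_B = (2.3 − 0.7)/68 = 0.0235 mA.
I_C = β·I_B = 50×0.0235 = 1.18 mA.
V_CE = V_CC − I_C·R_C = 7.5 − 1.18×1.2 = 6.09 V > V_CE(sat), so the active-region assumption holds.

active; I_C ≈ 1.2 mA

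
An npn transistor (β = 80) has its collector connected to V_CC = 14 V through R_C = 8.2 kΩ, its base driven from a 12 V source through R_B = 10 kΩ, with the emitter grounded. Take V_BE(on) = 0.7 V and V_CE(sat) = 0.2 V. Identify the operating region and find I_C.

Assume active: I_B = (12 − 0.7)/10 = 1.13 mA, giving I_C = β·I_B = 90.4 mA.
But then V_CE = 14 − 90.4×8.2 = -727 V < V_CE(sat) = 0.2 V — impossible in the active region.
So the transistor is saturated. With V_CE = 0.2 V, I_C = (V_CC − 0.2)/R_C = 13.8/8.2 = 1.68 mA.
Check: β·I_B = 90.4 mA > I_C = 1.68 mA, confirming saturation.

saturation; I_C ≈ 1.7 mA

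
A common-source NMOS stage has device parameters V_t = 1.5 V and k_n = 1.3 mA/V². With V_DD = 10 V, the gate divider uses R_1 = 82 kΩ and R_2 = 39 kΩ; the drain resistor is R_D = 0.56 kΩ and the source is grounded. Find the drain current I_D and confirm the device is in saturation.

V_G = V_DD·R_2/(R_1+R_2) = 10×39/121 = 3.22 V. With the source grounded, V_GS = V_G = 3.22 V.
Assume saturation: I_D = (k_n/2)(V_GS − V_t)² = (1.3/2)×(3.22 − 1.5)² = 0.65×1.72² = 1.93 mA.
V_DS = V_DD − I_D·R_D = 10 − 1.93×0.56 = 8.92 V.
Saturation requires V_DS ≥ V_GS − V_t = 1.72 V; 8.92 ≥ 1.72 ✓.

I_D ≈ 1.9 mA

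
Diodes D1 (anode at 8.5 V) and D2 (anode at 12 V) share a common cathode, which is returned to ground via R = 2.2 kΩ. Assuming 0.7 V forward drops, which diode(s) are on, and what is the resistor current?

Assume both conduct. Then node N would need to be at both 8.5−0.7 = 7.8 V and 12−0.7 = 11.3 V, which is impossible.
Assume only D2 conducts: V_N = 12 − 0.7 = 11.3 V, so I_R = 11.3/2.2 = 5.14 mA.
Check D1: its anode-to-cathode voltage is 8.5 − 11.3 = -2.8 V < 0.7 V, so it is off. The assumption is consistent.

Only D2 conducts; I_R ≈ 5.1 mA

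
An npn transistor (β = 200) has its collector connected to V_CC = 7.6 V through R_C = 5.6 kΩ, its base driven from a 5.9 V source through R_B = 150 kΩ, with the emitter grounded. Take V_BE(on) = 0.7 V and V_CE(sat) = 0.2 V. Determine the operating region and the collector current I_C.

Assume active: I_B = (5.9 − 0.7)/150 = 0.0347 mA, giving I_C = β·I_B = 6.93 mA.
But then V_CE = 7.6 − 6.93×5.6 = -31.2 V < V_CE(sat) = 0.2 V — impossible in the active region.
So the transistor is saturated. With V_CE = 0.2 V, I_C = (V_CC − 0.2)/R_C = 7.4/5.6 = 1.32 mA.
Check: β·I_B = 6.93 mA > I_C = 1.32 mA, confirming saturation.

saturation; I_C ≈ 1.3 mA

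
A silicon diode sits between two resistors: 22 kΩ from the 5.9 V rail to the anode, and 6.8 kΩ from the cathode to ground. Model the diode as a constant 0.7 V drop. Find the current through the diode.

The two resistors are in series with the diode, so KVL gives 5.9 = I·22 + 0.7 + I·6.8.
I = (5.9 − 0.7) / (22 + 6.8) kΩ = 5.2 / 28.8 = 0.181 mA.

I ≈ 0.18 mA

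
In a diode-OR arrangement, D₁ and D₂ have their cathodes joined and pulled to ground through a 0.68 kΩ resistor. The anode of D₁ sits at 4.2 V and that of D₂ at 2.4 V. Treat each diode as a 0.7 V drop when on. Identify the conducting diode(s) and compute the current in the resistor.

Assume both conduct. Then node N would need to be at both 4.2−0.7 = 3.5 V and 2.4−0.7 = 1.7 V, which is impossible.
Assume only D₁ conducts: V_N = 4.2 − 0.7 = 3.5 V, so I_R = 3.5/0.68 = 5.15 mA.
Check D₂: its anode-to-cathode voltage is 2.4 − 3.5 = -1.1 V < 0.7 V, so it is off. The assumption is consistent.

Only D₁ conducts; I_R ≈ 5.1 mA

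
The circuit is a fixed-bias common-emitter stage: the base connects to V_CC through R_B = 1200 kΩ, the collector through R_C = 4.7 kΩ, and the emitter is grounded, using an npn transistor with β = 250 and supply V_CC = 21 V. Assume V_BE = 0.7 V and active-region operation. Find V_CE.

Base loop: V_CC = I_B·R_B + V_BE, so I_B = (21 − 0.7)/1200 kΩ = 0.0169 mA.
In the active region I_C = β·I_B = 250 × 0.0169 = 4.23 mA.
Collector loop: V_CE = V_CC − I_C·R_C = 21 − 4.23×4.7 = 1.12 V.
Since V_CE = 1.12 V > V_CE(sat) ≈ 0.2 V, the transistor is in the active region as assumed.

V_CE ≈ 1.1 V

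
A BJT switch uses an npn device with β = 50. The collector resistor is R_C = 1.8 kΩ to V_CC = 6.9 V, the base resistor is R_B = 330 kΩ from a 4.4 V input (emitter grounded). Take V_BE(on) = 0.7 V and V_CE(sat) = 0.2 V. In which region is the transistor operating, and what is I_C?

active; I_C ≈ 0.56 mA

Assume active. Base-emitter loop: I_B = (V_BB − V_BE)/R_B = (4.4 − 0.7)/330 = 0.0112 mA.
I_C = β·I_B = 50×0.0112 = 0.561 mA.
V_CE = V_CC − I_C·R_C = 6.9 − 0.561×1.8 = 5.89 V > V_CE(sat), so the active-region assumption holds.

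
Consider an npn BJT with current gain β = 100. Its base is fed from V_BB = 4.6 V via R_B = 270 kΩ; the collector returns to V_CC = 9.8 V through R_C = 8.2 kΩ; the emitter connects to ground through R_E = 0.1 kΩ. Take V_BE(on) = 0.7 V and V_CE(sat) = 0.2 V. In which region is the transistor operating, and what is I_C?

saturation; I_C ≈ 1.2 mA

Assume active: I_B = (4.6 − 0.7)/(270 + 101×0.1) = 0.0139 mA, I_C = β·I_B = 1.39 mA.
Then V_CE = 9.8 − 1.39×8.2 − 1.41×0.1 = -1.76 V < 0.2 V — the active assumption fails.
Re-solve with V_CE = 0.2 V. KCL at the emitter: V_E/R_E = (V_BB−0.7−V_E)/R_B + (V_CC−0.2−V_E)/R_C, giving V_E = 0.117 V.
I_C = (V_CC − 0.2 − V_E)/R_C = (9.6 − 0.117)/8.2 = 1.16 mA.
Check: I_B = (3.9 − 0.117)/270 = 0.014 mA, and β·I_B = 1.4 mA > I_C, confirming saturation.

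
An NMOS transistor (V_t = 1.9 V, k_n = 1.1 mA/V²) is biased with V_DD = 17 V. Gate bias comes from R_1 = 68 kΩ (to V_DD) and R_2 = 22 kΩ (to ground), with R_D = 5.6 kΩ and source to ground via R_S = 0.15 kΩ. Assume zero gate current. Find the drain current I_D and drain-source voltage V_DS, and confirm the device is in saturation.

V_G = V_DD·R_2/(R_1+R_2) = 17×22/90 = 4.16 V.
Assume saturation: I_D = (k_n/2)(V_GS − V_t)² with V_GS = V_G − I_D·R_S = 4.16 − 0.15·I_D.
Substituting gives 0.0124·I_D² − 1.37·I_D + 2.8 = 0, with roots I_D = 2.08 or 109 mA.
The root I_D = 109 mA gives V_GS = -12.2 V ≤ V_t, so take I_D = 2.08 mA.
Then V_GS = 3.84 V and V_DS = V_DD − I_D(R_D+R_S) = 17 − 2.08×5.75 = 5.05 V.
Saturation requires V_DS ≥ V_GS − V_t = 1.94 V; 5.05 ≥ 1.94 ✓.

I_D ≈ 2.1 mA, V_DS ≈ 5.1 V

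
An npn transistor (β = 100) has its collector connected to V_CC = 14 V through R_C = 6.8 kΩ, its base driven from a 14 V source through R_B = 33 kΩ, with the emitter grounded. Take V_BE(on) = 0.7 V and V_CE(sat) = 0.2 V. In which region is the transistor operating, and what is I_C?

saturation; I_C ≈ 2 mA

Assume active: I_B = (14 − 0.7)/33 = 0.403 mA, giving I_C = β·I_B = 40.3 mA.
But then V_CE = 14 − 40.3×6.8 = -260 V < V_CE(sat) = 0.2 V — impossible in the active region.
So the transistor is saturated. With V_CE = 0.2 V, I_C = (V_CC − 0.2)/R_C = 13.8/6.8 = 2.03 mA.
Check: β·I_B = 40.3 mA > I_C = 2.03 mA, confirming saturation.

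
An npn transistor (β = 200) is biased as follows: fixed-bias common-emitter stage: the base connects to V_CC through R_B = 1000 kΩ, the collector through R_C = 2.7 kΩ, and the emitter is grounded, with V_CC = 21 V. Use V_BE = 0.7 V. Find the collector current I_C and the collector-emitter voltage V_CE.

I_C ≈ 4.1 mA, V_CE ≈ 10 V

Base loop: V_CC = I_B·R_B + V_BE, so I_B = (21 − 0.7)/1000 kΩ = 0.0203 mA.
In the active region I_C = β·I_B = 200 × 0.0203 = 4.06 mA.
Collector loop: V_CE = V_CC − I_C·R_C = 21 − 4.06×2.7 = 10 V.
Since V_CE = 10 V > V_CE(sat) ≈ 0.2 V, the transistor is in the active region as assumed.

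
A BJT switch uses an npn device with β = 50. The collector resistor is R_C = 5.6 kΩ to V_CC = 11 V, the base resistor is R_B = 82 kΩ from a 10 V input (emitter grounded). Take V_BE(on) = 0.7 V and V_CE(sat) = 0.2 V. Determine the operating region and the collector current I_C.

Assume active: I_B = (10 − 0.7)/82 = 0.113 mA, giving I_C = β·I_B = 5.67 mA.
But then V_CE = 11 − 5.67×5.6 = -20.8 V < V_CE(sat) = 0.2 V — impossible in the active region.
So the transistor is saturated. With V_CE = 0.2 V, I_C = (V_CC − 0.2)/R_C = 10.8/5.6 = 1.93 mA.
Check: β·I_B = 5.67 mA > I_C = 1.93 mA, confirming saturation.

saturation; I_C ≈ 1.9 mA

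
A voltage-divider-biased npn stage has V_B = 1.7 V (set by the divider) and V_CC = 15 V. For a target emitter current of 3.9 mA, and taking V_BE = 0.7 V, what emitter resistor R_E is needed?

V_E = V_B − V_BE = 1.7 − 0.7 = 1 V.
R_E = V_E / I_E = 1 / 3.9 = 0.256 kΩ.

R_E ≈ 0.26 kΩ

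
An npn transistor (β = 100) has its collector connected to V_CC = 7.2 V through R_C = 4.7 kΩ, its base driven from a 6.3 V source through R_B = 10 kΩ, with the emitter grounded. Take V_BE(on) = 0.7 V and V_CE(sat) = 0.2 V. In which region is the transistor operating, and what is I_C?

saturation; I_C ≈ 1.5 mA

Assume active: I_B = (6.3 − 0.7)/10 = 0.56 mA, giving I_C = β·I_B = 56 mA.
But then V_CE = 7.2 − 56×4.7 = -256 V < V_CE(sat) = 0.2 V — impossible in the active region.
So the transistor is saturated. With V_CE = 0.2 V, I_C = (V_CC − 0.2)/R_C = 7/4.7 = 1.49 mA.
Check: β·I_B = 56 mA > I_C = 1.49 mA, confirming saturation.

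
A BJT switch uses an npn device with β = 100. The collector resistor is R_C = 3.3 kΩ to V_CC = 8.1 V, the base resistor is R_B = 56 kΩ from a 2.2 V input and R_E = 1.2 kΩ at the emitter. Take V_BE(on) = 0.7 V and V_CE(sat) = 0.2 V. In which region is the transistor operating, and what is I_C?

Assume active. Base-emitter loop: I_B = (V_BB − V_BE)/(R_B + (β+1)R_E) = (2.2 − 0.7)/(56 + 101×1.2) = 0.00847 mA.
I_C = β·I_B = 100×0.00847 = 0.847 mA.
V_CE = V_CC − I_C·R_C − I_E·R_E = 8.1 − 0.847×3.3 − 0.855×1.2 = 4.28 V > V_CE(sat), so the active-region assumption holds.

active; I_C ≈ 0.85 mA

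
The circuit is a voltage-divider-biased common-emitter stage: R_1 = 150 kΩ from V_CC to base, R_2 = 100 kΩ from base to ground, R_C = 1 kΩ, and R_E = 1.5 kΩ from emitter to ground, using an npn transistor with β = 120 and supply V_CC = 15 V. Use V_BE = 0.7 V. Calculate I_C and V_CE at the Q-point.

Thevenize the base divider: V_Th = V_CC·R_2/(R_1+R_2) = 15×100/250 = 6 V, R_Th = R_1‖R_2 = 60 kΩ.
Base-emitter loop: V_Th = I_B·R_Th + V_BE + (β+1)I_B·R_E, so I_B = (6 − 0.7) / (60 + 121×1.5) = 0.0219 mA.
I_C = β·I_B = 120×0.0219 = 2.63 mA, and I_E = (β+1)I_B = 2.66 mA.
V_CE = V_CC − I_C·R_C − I_E·R_E = 15 − 2.63×1 − 2.66×1.5 = 8.38 V.
V_CE = 8.38 V > 0.2 V confirms active-region operation.

I_C ≈ 2.6 mA, V_CE ≈ 8.4 V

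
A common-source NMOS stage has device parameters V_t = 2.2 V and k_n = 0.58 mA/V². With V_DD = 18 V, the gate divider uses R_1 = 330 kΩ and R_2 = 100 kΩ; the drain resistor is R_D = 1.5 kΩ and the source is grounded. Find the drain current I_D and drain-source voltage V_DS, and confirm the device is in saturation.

I_D ≈ 1.1 mA, V_DS ≈ 16 V

V_G = V_DD·R_2/(R_1+R_2) = 18×100/430 = 4.19 V. With the source grounded, V_GS = V_G = 4.19 V.
Assume saturation: I_D = (k_n/2)(V_GS − V_t)² = (0.58/2)×(4.19 − 2.2)² = 0.29×1.99² = 1.14 mA.
V_DS = V_DD − I_D·R_D = 18 − 1.14×1.5 = 16.3 V.
Saturation requires V_DS ≥ V_GS − V_t = 1.99 V; 16.3 ≥ 1.99 ✓.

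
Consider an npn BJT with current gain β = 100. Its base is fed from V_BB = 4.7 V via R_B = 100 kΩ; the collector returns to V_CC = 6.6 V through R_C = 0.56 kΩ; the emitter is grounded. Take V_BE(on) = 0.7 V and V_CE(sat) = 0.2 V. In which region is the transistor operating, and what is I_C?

Assume active. Base-emitter loop: I_B = (V_BB − V_BE)/R_B = (4.7 − 0.7)/100 = 0.04 mA.
I_C = β·I_B = 100×0.04 = 4 mA.
V_CE = V_CC − I_C·R_C = 6.6 − 4×0.56 = 4.36 V > V_CE(sat), so the active-region assumption holds.

active; I_C ≈ 4 mA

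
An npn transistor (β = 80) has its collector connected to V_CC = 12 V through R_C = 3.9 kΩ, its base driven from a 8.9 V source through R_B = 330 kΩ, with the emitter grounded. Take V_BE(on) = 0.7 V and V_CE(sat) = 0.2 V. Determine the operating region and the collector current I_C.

active; I_C ≈ 2 mA

Assume active. Base-emitter loop: I_B = (V_BB − V_BE)/R_B = (8.9 − 0.7)/330 = 0.0248 mA.
I_C = β·I_B = 80×0.0248 = 1.99 mA.
V_CE = V_CC − I_C·R_C = 12 − 1.99×3.9 = 4.25 V > V_CE(sat), so the active-region assumption holds.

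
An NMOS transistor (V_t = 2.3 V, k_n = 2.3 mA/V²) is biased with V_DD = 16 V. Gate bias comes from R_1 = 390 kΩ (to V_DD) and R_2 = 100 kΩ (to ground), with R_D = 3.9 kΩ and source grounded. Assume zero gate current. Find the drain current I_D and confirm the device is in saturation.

V_G = V_DD·R_2/(R_1+R_2) = 16×100/490 = 3.27 V. With the source grounded, V_GS = V_G = 3.27 V.
Assume saturation: I_D = (k_n/2)(V_GS − V_t)² = (2.3/2)×(3.27 − 2.3)² = 1.15×0.965² = 1.07 mA.
V_DS = V_DD − I_D·R_D = 16 − 1.07×3.9 = 11.8 V.
Saturation requires V_DS ≥ V_GS − V_t = 0.965 V; 11.8 ≥ 0.965 ✓.

I_D ≈ 1.1 mA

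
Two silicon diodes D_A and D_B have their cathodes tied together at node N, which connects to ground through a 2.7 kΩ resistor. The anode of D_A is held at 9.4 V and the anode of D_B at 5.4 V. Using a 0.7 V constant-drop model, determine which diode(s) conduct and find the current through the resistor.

Only D_A conducts; I_R ≈ 3.2 mA

Assume both conduct. Then node N would need to be at both 9.4−0.7 = 8.7 V and 5.4−0.7 = 4.7 V, which is impossible.
Assume only D_A conducts: V_N = 9.4 − 0.7 = 8.7 V, so I_R = 8.7/2.7 = 3.22 mA.
Check D_B: its anode-to-cathode voltage is 5.4 − 8.7 = -3.3 V < 0.7 V, so it is off. The assumption is consistent.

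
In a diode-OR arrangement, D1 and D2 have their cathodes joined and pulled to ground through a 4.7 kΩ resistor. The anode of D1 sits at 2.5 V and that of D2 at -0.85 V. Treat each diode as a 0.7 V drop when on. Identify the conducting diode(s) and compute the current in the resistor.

Only D1 conducts; I_R ≈ 0.38 mA

Assume both conduct. Then node N would need to be at both 2.5−0.7 = 1.8 V and -0.85−0.7 = -1.55 V, which is impossible.
Assume only D1 conducts: V_N = 2.5 − 0.7 = 1.8 V, so I_R = 1.8/4.7 = 0.383 mA.
Check D2: its anode-to-cathode voltage is -0.85 − 1.8 = -2.65 V < 0.7 V, so it is off. The assumption is consistent.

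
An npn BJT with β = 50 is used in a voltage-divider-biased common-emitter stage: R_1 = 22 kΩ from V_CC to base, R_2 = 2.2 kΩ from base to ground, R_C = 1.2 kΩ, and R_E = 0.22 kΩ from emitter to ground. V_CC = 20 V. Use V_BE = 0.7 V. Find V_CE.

Thevenize the base divider: V_Th = V_CC·R_2/(R_1+R_2) = 20×2.2/24.2 = 1.82 V, R_Th = R_1‖R_2 = 2 kΩ.
Base-emitter loop: V_Th = I_B·R_Th + V_BE + (β+1)I_B·R_E, so I_B = (1.82 − 0.7) / (2 + 51×0.22) = 0.0846 mA.
I_C = β·I_B = 50×0.0846 = 4.23 mA, and I_E = (β+1)I_B = 4.31 mA.
V_CE = V_CC − I_C·R_C − I_E·R_E = 20 − 4.23×1.2 − 4.31×0.22 = 14 V.
V_CE = 14 V > 0.2 V confirms active-region operation.

V_CE ≈ 14 V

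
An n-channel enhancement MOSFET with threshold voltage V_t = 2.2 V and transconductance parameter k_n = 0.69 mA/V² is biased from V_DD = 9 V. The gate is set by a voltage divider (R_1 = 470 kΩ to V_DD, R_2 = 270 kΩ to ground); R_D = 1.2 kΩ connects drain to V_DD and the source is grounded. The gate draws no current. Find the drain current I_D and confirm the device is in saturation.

I_D ≈ 0.41 mA

V_G = V_DD·R_2/(R_1+R_2) = 9×270/740 = 3.28 V. With the source grounded, V_GS = V_G = 3.28 V.
Assume saturation: I_D = (k_n/2)(V_GS − V_t)² = (0.69/2)×(3.28 − 2.2)² = 0.345×1.08² = 0.405 mA.
V_DS = V_DD − I_D·R_D = 9 − 0.405×1.2 = 8.51 V.
Saturation requires V_DS ≥ V_GS − V_t = 1.08 V; 8.51 ≥ 1.08 ✓.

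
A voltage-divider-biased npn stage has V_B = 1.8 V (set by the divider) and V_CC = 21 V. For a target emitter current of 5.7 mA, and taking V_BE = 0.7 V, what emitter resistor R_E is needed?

V_E = V_B − V_BE = 1.8 − 0.7 = 1.1 V.
R_E = V_E / I_E = 1.1 / 5.7 = 0.193 kΩ.

R_E ≈ 0.19 kΩ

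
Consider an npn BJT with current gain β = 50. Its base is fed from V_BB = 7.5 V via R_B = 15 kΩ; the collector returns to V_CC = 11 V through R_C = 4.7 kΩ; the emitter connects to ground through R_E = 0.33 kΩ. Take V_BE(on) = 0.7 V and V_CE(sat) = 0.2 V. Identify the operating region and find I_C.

Assume active: I_B = (7.5 − 0.7)/(15 + 51×0.33) = 0.214 mA, I_C = β·I_B = 10.7 mA.
Then V_CE = 11 − 10.7×4.7 − 10.9×0.33 = -42.8 V < 0.2 V — the active assumption fails.
Re-solve with V_CE = 0.2 V. KCL at the emitter: V_E/R_E = (V_BB−0.7−V_E)/R_B + (V_CC−0.2−V_E)/R_C, giving V_E = 0.831 V.
I_C = (V_CC − 0.2 − V_E)/R_C = (10.8 − 0.831)/4.7 = 2.12 mA.
Check: I_B = (6.8 − 0.831)/15 = 0.398 mA, and β·I_B = 19.9 mA > I_C, confirming saturation.

saturation; I_C ≈ 2.1 mA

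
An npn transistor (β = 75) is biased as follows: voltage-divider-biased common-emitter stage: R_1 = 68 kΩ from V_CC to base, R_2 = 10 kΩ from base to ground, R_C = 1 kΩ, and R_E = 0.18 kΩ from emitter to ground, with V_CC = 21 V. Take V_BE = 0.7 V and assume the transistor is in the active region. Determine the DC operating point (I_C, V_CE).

I_C ≈ 6.7 mA, V_CE ≈ 13 V

Thevenize the base divider: V_Th = V_CC·R_2/(R_1+R_2) = 21×10/78 = 2.69 V, R_Th = R_1‖R_2 = 8.72 kΩ.
Base-emitter loop: V_Th = I_B·R_Th + V_BE + (β+1)I_B·R_E, so I_B = (2.69 − 0.7) / (8.72 + 76×0.18) = 0.089 mA.
I_C = β·I_B = 75×0.089 = 6.67 mA, and I_E = (β+1)I_B = 6.76 mA.
V_CE = V_CC − I_C·R_C − I_E·R_E = 21 − 6.67×1 − 6.76×0.18 = 13.1 V.
V_CE = 13.1 V > 0.2 V confirms active-region operation.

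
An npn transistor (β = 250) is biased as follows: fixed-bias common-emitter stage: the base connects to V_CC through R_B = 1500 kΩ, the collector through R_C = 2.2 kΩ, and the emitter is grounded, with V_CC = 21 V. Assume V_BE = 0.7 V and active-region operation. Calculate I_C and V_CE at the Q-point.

I_C ≈ 3.4 mA, V_CE ≈ 14 V

Base loop: V_CC = I_B·R_B + V_BE, so I_B = (21 − 0.7)/1500 kΩ = 0.0135 mA.
In the active region I_C = β·I_B = 250 × 0.0135 = 3.38 mA.
Collector loop: V_CE = V_CC − I_C·R_C = 21 − 3.38×2.2 = 13.6 V.
Since V_CE = 13.6 V > V_CE(sat) ≈ 0.2 V, the transistor is in the active region as assumed.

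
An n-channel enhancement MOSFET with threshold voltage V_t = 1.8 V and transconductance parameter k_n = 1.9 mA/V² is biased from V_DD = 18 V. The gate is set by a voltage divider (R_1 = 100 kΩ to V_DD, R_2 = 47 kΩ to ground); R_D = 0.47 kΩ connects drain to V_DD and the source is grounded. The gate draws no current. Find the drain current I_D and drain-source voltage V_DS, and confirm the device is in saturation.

V_G = V_DD·R_2/(R_1+R_2) = 18×47/147 = 5.76 V. With the source grounded, V_GS = V_G = 5.76 V.
Assume saturation: I_D = (k_n/2)(V_GS − V_t)² = (1.9/2)×(5.76 − 1.8)² = 0.95×3.96² = 14.9 mA.
V_DS = V_DD − I_D·R_D = 18 − 14.9×0.47 = 11 V.
Saturation requires V_DS ≥ V_GS − V_t = 3.96 V; 11 ≥ 3.96 ✓.

I_D ≈ 15 mA, V_DS ≈ 11 V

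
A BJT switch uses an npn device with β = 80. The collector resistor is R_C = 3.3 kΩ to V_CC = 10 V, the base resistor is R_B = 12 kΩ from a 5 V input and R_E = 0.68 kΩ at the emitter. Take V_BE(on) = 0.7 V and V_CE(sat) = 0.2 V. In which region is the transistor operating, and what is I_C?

saturation; I_C ≈ 2.4 mA

Assume active: I_B = (5 − 0.7)/(12 + 81×0.68) = 0.0641 mA, I_C = β·I_B = 5.13 mA.
Then V_CE = 10 − 5.13×3.3 − 5.19×0.68 = -10.5 V < 0.2 V — the active assumption fails.
Re-solve with V_CE = 0.2 V. KCL at the emitter: V_E/R_E = (V_BB−0.7−V_E)/R_B + (V_CC−0.2−V_E)/R_C, giving V_E = 1.79 V.
I_C = (V_CC − 0.2 − V_E)/R_C = (9.8 − 1.79)/3.3 = 2.43 mA.
Check: I_B = (4.3 − 1.79)/12 = 0.209 mA, and β·I_B = 16.7 mA > I_C, confirming saturation.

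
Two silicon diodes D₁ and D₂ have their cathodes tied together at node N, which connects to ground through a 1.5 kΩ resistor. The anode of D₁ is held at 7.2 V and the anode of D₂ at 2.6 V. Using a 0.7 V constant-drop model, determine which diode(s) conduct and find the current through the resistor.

Only D₁ conducts; I_R ≈ 4.3 mA

Assume both conduct. Then node N would need to be at both 7.2−0.7 = 6.5 V and 2.6−0.7 = 1.9 V, which is impossible.
Assume only D₁ conducts: V_N = 7.2 − 0.7 = 6.5 V, so I_R = 6.5/1.5 = 4.33 mA.
Check D₂: its anode-to-cathode voltage is 2.6 − 6.5 = -3.9 V < 0.7 V, so it is off. The assumption is consistent.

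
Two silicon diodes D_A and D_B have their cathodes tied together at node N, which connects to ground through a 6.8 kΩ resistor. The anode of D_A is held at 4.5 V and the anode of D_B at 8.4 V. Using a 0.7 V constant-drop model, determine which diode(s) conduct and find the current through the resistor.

Assume both conduct. Then node N would need to be at both 4.5−0.7 = 3.8 V and 8.4−0.7 = 7.7 V, which is impossible.
Assume only D_B conducts: V_N = 8.4 − 0.7 = 7.7 V, so I_R = 7.7/6.8 = 1.13 mA.
Check D_A: its anode-to-cathode voltage is 4.5 − 7.7 = -3.2 V < 0.7 V, so it is off. The assumption is consistent.

Only D_B conducts; I_R ≈ 1.1 mA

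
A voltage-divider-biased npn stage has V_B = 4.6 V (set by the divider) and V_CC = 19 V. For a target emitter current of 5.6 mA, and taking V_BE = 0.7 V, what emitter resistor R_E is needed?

V_E = V_B − V_BE = 4.6 − 0.7 = 3.9 V.
R_E = V_E / I_E = 3.9 / 5.6 = 0.696 kΩ.

R_E ≈ 0.7 kΩ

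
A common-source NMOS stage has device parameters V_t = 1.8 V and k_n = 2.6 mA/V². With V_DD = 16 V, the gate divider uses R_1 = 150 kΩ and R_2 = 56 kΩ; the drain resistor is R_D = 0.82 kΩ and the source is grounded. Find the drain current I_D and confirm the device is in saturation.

I_D ≈ 8.5 mA

V_G = V_DD·R_2/(R_1+R_2) = 16×56/206 = 4.35 V. With the source grounded, V_GS = V_G = 4.35 V.
Assume saturation: I_D = (k_n/2)(V_GS − V_t)² = (2.6/2)×(4.35 − 1.8)² = 1.3×2.55² = 8.45 mA.
V_DS = V_DD − I_D·R_D = 16 − 8.45×0.82 = 9.07 V.
Saturation requires V_DS ≥ V_GS − V_t = 2.55 V; 9.07 ≥ 2.55 ✓.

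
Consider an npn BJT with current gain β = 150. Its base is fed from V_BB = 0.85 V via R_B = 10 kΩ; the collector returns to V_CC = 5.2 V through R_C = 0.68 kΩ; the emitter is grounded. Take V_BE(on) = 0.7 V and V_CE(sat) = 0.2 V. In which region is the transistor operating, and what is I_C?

active; I_C ≈ 2.3 mA

Assume active. Base-emitter loop: I_B = (V_BB − V_BE)/R_B = (0.85 − 0.7)/10 = 0.015 mA.
I_C = β·I_B = 150×0.015 = 2.25 mA.
V_CE = V_CC − I_C·R_C = 5.2 − 2.25×0.68 = 3.67 V > V_CE(sat), so the active-region assumption holds.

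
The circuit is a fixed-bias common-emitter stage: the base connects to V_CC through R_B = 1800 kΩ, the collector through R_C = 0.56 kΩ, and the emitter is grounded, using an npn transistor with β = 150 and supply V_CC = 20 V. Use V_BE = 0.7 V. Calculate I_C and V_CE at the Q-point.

I_C ≈ 1.6 mA, V_CE ≈ 19 V

Base loop: V_CC = I_B·R_B + V_BE, so I_B = (20 − 0.7)/1800 kΩ = 0.0107 mA.
In the active region I_C = β·I_B = 150 × 0.0107 = 1.61 mA.
Collector loop: V_CE = V_CC − I_C·R_C = 20 − 1.61×0.56 = 19.1 V.
Since V_CE = 19.1 V > V_CE(sat) ≈ 0.2 V, the transistor is in the active region as assumed.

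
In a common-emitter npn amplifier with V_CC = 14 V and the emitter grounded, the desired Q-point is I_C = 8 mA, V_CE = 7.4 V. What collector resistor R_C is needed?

Collector loop: V_CC = I_C·R_C + V_CE.
R_C = (V_CC − V_CE)/I_C = (14 − 7.4)/8 = 0.825 kΩ.

R_C ≈ 0.82 kΩ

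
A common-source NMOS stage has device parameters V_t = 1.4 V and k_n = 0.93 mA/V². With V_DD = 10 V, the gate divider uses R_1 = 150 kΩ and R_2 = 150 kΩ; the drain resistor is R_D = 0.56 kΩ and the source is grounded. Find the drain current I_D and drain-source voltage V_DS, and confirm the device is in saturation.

V_G = V_DD·R_2/(R_1+R_2) = 10×150/300 = 5 V. With the source grounded, V_GS = V_G = 5 V.
Assume saturation: I_D = (k_n/2)(V_GS − V_t)² = (0.93/2)×(5 − 1.4)² = 0.465×3.6² = 6.03 mA.
V_DS = V_DD − I_D·R_D = 10 − 6.03×0.56 = 6.63 V.
Saturation requires V_DS ≥ V_GS − V_t = 3.6 V; 6.63 ≥ 3.6 ✓.

I_D ≈ 6 mA, V_DS ≈ 6.6 V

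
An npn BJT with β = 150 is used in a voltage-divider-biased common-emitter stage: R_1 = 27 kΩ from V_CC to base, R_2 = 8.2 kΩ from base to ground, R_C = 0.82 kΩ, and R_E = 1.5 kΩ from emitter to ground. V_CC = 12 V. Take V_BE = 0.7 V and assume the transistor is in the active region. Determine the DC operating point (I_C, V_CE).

Thevenize the base divider: V_Th = V_CC·R_2/(R_1+R_2) = 12×8.2/35.2 = 2.8 V, R_Th = R_1‖R_2 = 6.29 kΩ.
Base-emitter loop: V_Th = I_B·R_Th + V_BE + (β+1)I_B·R_E, so I_B = (2.8 − 0.7) / (6.29 + 151×1.5) = 0.009 mA.
I_C = β·I_B = 150×0.009 = 1.35 mA, and I_E = (β+1)I_B = 1.36 mA.
V_CE = V_CC − I_C·R_C − I_E·R_E = 12 − 1.35×0.82 − 1.36×1.5 = 8.85 V.
V_CE = 8.85 V > 0.2 V confirms active-region operation.

I_C ≈ 1.4 mA, V_CE ≈ 8.9 V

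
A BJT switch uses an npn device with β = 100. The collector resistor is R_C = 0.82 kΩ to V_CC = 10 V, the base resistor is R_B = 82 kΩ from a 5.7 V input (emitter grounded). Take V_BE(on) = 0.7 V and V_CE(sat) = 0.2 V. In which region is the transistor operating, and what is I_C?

Assume active. Base-emitter loop: I_B = (V_BB − V_BE)/R_B = (5.7 − 0.7)/82 = 0.061 mA.
I_C = β·I_B = 100×0.061 = 6.1 mA.
V_CE = V_CC − I_C·R_C = 10 − 6.1×0.82 = 5 V > V_CE(sat), so the active-region assumption holds.

active; I_C ≈ 6.1 mA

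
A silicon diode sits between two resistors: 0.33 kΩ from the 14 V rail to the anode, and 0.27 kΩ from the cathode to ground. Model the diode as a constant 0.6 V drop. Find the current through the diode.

I ≈ 22 mA

The two resistors are in series with the diode, so KVL gives 14 = I·0.33 + 0.6 + I·0.27.
I = (14 − 0.6) / (0.33 + 0.27) kΩ = 13.4 / 0.6 = 22.3 mA.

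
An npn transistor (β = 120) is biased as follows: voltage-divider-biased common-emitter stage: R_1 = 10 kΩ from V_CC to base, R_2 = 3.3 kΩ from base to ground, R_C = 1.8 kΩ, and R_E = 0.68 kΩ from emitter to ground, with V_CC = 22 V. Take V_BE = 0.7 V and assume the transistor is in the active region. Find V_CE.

V_CE ≈ 5.3 V

Thevenize the base divider: V_Th = V_CC·R_2/(R_1+R_2) = 22×3.3/13.3 = 5.46 V, R_Th = R_1‖R_2 = 2.48 kΩ.
Base-emitter loop: V_Th = I_B·R_Th + V_BE + (β+1)I_B·R_E, so I_B = (5.46 − 0.7) / (2.48 + 121×0.68) = 0.0561 mA.
I_C = β·I_B = 120×0.0561 = 6.74 mA, and I_E = (β+1)I_B = 6.79 mA.
V_CE = V_CC − I_C·R_C − I_E·R_E = 22 − 6.74×1.8 − 6.79×0.68 = 5.25 V.
V_CE = 5.25 V > 0.2 V confirms active-region operation.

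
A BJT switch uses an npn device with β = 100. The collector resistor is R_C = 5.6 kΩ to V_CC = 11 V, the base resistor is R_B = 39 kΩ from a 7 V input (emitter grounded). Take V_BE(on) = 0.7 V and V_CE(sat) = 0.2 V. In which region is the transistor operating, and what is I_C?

saturation; I_C ≈ 1.9 mA

Assume active: I_B = (7 − 0.7)/39 = 0.162 mA, giving I_C = β·I_B = 16.2 mA.
But then V_CE = 11 − 16.2×5.6 = -79.5 V < V_CE(sat) = 0.2 V — impossible in the active region.
So the transistor is saturated. With V_CE = 0.2 V, I_C = (V_CC − 0.2)/R_C = 10.8/5.6 = 1.93 mA.
Check: β·I_B = 16.2 mA > I_C = 1.93 mA, confirming saturation.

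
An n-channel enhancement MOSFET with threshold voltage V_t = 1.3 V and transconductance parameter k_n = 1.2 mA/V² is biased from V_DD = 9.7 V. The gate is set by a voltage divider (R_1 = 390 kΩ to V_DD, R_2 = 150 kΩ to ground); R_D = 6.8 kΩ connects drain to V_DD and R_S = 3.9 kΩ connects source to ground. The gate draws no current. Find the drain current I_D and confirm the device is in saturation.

I_D ≈ 0.21 mA

V_G = V_DD·R_2/(R_1+R_2) = 9.7×150/540 = 2.69 V.
Assume saturation: I_D = (k_n/2)(V_GS − V_t)² with V_GS = V_G − I_D·R_S = 2.69 − 3.9·I_D.
Substituting gives 9.13·I_D² − 7.53·I_D + 1.17 = 0, with roots I_D = 0.207 or 0.618 mA.
The root I_D = 0.618 mA gives V_GS = 0.285 V ≤ V_t, so take I_D = 0.207 mA.
Then V_GS = 1.89 V and V_DS = V_DD − I_D(R_D+R_S) = 9.7 − 0.207×10.7 = 7.49 V.
Saturation requires V_DS ≥ V_GS − V_t = 0.587 V; 7.49 ≥ 0.587 ✓.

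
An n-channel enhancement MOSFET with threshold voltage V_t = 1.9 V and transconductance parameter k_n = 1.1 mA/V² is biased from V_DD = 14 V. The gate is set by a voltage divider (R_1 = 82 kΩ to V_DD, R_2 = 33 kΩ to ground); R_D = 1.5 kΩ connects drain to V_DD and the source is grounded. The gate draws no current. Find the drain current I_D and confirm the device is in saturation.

V_G = V_DD·R_2/(R_1+R_2) = 14×33/115 = 4.02 V. With the source grounded, V_GS = V_G = 4.02 V.
Assume saturation: I_D = (k_n/2)(V_GS − V_t)² = (1.1/2)×(4.02 − 1.9)² = 0.55×2.12² = 2.47 mA.
V_DS = V_DD − I_D·R_D = 14 − 2.47×1.5 = 10.3 V.
Saturation requires V_DS ≥ V_GS − V_t = 2.12 V; 10.3 ≥ 2.12 ✓.

I_D ≈ 2.5 mA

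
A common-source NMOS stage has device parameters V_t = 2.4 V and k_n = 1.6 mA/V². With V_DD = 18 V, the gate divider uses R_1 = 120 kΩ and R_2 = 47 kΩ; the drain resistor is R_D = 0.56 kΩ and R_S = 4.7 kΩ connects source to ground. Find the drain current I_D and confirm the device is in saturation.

V_G = V_DD·R_2/(R_1+R_2) = 18×47/167 = 5.07 V.
Assume saturation: I_D = (k_n/2)(V_GS − V_t)² with V_GS = V_G − I_D·R_S = 5.07 − 4.7·I_D.
Substituting gives 17.7·I_D² − 21·I_D + 5.69 = 0, with roots I_D = 0.414 or 0.777 mA.
The root I_D = 0.777 mA gives V_GS = 1.41 V ≤ V_t, so take I_D = 0.414 mA.
Then V_GS = 3.12 V and V_DS = V_DD − I_D(R_D+R_S) = 18 − 0.414×5.26 = 15.8 V.
Saturation requires V_DS ≥ V_GS − V_t = 0.719 V; 15.8 ≥ 0.719 ✓.

I_D ≈ 0.41 mA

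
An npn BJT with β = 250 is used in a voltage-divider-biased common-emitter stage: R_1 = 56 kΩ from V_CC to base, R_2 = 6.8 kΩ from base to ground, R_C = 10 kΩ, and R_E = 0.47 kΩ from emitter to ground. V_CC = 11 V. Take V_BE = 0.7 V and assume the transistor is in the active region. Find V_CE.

V_CE ≈ 0.63 V

Thevenize the base divider: V_Th = V_CC·R_2/(R_1+R_2) = 11×6.8/62.8 = 1.19 V, R_Th = R_1‖R_2 = 6.06 kΩ.
Base-emitter loop: V_Th = I_B·R_Th + V_BE + (β+1)I_B·R_E, so I_B = (1.19 − 0.7) / (6.06 + 251×0.47) = 0.00396 mA.
I_C = β·I_B = 250×0.00396 = 0.99 mA, and I_E = (β+1)I_B = 0.994 mA.
V_CE = V_CC − I_C·R_C − I_E·R_E = 11 − 0.99×10 − 0.994×0.47 = 0.635 V.
V_CE = 0.635 V > 0.2 V confirms active-region operation.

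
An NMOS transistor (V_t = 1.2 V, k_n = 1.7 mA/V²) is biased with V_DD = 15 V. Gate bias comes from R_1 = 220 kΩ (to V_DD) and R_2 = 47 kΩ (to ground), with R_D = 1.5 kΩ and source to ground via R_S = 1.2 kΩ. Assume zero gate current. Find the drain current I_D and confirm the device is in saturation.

V_G = V_DD·R_2/(R_1+R_2) = 15×47/267 = 2.64 V.
Assume saturation: I_D = (k_n/2)(V_GS − V_t)² with V_GS = V_G − I_D·R_S = 2.64 − 1.2·I_D.
Substituting gives 1.22·I_D² − 3.94·I_D + 1.76 = 0, with roots I_D = 0.538 or 2.68 mA.
The root I_D = 2.68 mA gives V_GS = -0.576 V ≤ V_t, so take I_D = 0.538 mA.
Then V_GS = 2 V and V_DS = V_DD − I_D(R_D+R_S) = 15 − 0.538×2.7 = 13.5 V.
Saturation requires V_DS ≥ V_GS − V_t = 0.795 V; 13.5 ≥ 0.795 ✓.

I_D ≈ 0.54 mA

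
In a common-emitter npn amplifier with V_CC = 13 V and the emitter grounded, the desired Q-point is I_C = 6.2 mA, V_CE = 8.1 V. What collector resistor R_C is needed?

Collector loop: V_CC = I_C·R_C + V_CE.
R_C = (V_CC − V_CE)/I_C = (13 − 8.1)/6.2 = 0.79 kΩ.

R_C ≈ 0.79 kΩ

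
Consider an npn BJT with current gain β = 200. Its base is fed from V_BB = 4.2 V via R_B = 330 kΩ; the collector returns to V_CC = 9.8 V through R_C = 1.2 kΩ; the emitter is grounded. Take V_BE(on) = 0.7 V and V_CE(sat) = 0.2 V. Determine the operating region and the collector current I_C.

Assume active. Base-emitter loop: I_B = (V_BB − V_BE)/R_B = (4.2 − 0.7)/330 = 0.0106 mA.
I_C = β·I_B = 200×0.0106 = 2.12 mA.
V_CE = V_CC − I_C·R_C = 9.8 − 2.12×1.2 = 7.25 V > V_CE(sat), so the active-region assumption holds.

active; I_C ≈ 2.1 mA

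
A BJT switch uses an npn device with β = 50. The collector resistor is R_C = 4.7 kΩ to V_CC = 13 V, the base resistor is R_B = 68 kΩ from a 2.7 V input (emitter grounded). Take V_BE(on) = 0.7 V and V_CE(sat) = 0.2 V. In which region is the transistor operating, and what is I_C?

Assume active. Base-emitter loop: I_B = (V_BB − V_BE)/R_B = (2.7 − 0.7)/68 = 0.0294 mA.
I_C = β·I_B = 50×0.0294 = 1.47 mA.
V_CE = V_CC − I_C·R_C = 13 − 1.47×4.7 = 6.09 V > V_CE(sat), so the active-region assumption holds.

active; I_C ≈ 1.5 mA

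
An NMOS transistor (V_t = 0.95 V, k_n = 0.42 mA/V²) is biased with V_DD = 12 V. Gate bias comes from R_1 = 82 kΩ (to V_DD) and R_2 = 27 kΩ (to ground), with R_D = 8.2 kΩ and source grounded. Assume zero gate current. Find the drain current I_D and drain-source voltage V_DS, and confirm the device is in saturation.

I_D ≈ 0.86 mA, V_DS ≈ 5 V

V_G = V_DD·R_2/(R_1+R_2) = 12×27/109 = 2.97 V. With the source grounded, V_GS = V_G = 2.97 V.
Assume saturation: I_D = (k_n/2)(V_GS − V_t)² = (0.42/2)×(2.97 − 0.95)² = 0.21×2.02² = 0.859 mA.
V_DS = V_DD − I_D·R_D = 12 − 0.859×8.2 = 4.96 V.
Saturation requires V_DS ≥ V_GS − V_t = 2.02 V; 4.96 ≥ 2.02 ✓.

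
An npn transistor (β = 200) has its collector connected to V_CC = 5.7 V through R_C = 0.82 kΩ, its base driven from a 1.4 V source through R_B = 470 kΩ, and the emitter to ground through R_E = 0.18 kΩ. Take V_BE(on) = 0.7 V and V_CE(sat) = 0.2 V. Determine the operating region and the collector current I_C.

Assume active. Base-emitter loop: I_B = (V_BB − V_BE)/(R_B + (β+1)R_E) = (1.4 − 0.7)/(470 + 201×0.18) = 0.00138 mA.
I_C = β·I_B = 200×0.00138 = 0.277 mA.
V_CE = V_CC − I_C·R_C − I_E·R_E = 5.7 − 0.277×0.82 − 0.278×0.18 = 5.42 V > V_CE(sat), so the active-region assumption holds.

active; I_C ≈ 0.28 mA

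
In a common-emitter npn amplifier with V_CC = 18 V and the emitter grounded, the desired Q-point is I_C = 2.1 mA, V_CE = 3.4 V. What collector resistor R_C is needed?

Collector loop: V_CC = I_C·R_C + V_CE.
R_C = (V_CC − V_CE)/I_C = (18 − 3.4)/2.1 = 6.95 kΩ.

R_C ≈ 7 kΩ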